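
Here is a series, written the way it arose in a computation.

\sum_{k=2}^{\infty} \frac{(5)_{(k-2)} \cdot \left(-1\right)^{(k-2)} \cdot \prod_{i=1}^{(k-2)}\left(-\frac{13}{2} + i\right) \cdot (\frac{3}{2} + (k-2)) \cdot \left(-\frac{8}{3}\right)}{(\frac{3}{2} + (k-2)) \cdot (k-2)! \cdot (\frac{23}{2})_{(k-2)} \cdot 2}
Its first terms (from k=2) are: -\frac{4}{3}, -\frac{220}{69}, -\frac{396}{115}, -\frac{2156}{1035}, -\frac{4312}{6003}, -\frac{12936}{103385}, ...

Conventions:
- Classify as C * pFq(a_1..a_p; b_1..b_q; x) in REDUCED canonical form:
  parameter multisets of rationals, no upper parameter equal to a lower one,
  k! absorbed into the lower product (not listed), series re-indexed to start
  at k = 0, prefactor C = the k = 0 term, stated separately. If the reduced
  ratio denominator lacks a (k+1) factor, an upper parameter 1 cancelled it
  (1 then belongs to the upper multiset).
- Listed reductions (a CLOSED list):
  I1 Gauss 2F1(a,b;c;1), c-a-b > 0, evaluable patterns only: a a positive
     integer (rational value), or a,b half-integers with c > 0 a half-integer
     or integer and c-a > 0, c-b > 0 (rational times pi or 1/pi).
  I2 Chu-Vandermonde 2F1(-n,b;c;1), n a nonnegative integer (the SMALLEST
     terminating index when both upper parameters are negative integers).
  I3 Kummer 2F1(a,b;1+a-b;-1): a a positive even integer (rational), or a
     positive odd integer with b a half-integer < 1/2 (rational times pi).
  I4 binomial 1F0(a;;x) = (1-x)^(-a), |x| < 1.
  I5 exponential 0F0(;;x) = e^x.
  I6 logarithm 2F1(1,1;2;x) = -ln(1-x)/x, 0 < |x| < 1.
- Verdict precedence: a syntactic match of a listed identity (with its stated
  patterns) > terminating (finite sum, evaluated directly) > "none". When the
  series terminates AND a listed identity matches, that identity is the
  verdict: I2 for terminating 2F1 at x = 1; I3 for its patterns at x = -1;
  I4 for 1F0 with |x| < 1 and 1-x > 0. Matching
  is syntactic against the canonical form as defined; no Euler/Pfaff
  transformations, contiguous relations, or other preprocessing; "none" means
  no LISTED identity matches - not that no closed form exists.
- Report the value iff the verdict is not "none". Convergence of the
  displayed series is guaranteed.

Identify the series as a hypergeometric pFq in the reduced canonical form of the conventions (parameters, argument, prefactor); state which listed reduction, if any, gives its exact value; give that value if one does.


Classification (C = -\frac{4}{3}): 2F1 with upper {-\frac{11}{2}, 5}, lower {\frac{23}{2}}, argument x = -1. Verdict: Kummer (I3) matches (x = -1; c = \frac{23}{2} equals 1+a-b for upper {-\frac{11}{2}, 5}: listed pattern). Sum: \left(-\frac{14549535}{4194304}\right) \cdot \pi.

Key step: t_0 being -\frac{4}{3}, the running product (C = -4/3) telescopes to a rising factorial.
Adjacent-term ratio: r(k) = -1 * (k-\frac{11}{2}) (k+5) / [(k+\frac{23}{2}) (k+1)] - rational in k, leading ratio -1; with t_0 = -\frac{4}{3}, classification follows.


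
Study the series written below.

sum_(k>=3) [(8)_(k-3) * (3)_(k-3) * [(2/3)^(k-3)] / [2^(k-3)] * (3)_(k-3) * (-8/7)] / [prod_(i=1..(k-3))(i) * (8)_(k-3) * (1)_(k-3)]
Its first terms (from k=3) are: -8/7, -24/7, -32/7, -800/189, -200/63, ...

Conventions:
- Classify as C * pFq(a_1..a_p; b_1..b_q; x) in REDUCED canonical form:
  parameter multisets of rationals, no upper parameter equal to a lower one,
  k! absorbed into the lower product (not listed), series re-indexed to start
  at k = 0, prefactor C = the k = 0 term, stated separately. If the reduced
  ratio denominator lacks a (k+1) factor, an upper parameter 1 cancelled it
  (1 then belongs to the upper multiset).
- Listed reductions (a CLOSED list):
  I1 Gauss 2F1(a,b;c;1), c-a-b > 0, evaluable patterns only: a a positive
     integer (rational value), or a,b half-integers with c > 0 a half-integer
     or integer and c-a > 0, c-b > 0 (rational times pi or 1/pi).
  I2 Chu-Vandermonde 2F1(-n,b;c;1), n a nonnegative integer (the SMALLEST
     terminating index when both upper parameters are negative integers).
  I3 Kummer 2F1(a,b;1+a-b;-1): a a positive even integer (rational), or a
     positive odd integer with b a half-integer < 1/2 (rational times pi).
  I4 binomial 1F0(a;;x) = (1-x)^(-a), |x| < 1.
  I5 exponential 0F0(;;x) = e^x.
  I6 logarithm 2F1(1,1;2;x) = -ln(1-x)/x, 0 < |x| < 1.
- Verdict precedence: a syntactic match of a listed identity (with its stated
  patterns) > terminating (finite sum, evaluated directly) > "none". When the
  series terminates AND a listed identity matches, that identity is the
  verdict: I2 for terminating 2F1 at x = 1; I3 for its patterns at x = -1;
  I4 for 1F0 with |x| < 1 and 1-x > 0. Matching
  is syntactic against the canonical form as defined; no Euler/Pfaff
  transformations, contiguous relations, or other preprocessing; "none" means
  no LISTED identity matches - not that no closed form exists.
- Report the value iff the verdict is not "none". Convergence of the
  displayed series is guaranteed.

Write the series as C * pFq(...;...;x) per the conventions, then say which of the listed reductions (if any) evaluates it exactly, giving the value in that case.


Reduced: x = 1/3, 2F1, upper = {3, 3}, lower = {1}, C = -8/7. Verdict: none (x = 1/3): each listed identity misses the multisets {3, 3} ; {1}.

Structural cue: t_0 being -8/7, (1)_k (prefactor -8/7) is k! itself.
Term ratio: r(k) = (1/3) * (k+3) (k+3) / [(k+1) (k+1)] - rational in k, leading ratio (1/3); with t_0 = -8/7, classification follows.


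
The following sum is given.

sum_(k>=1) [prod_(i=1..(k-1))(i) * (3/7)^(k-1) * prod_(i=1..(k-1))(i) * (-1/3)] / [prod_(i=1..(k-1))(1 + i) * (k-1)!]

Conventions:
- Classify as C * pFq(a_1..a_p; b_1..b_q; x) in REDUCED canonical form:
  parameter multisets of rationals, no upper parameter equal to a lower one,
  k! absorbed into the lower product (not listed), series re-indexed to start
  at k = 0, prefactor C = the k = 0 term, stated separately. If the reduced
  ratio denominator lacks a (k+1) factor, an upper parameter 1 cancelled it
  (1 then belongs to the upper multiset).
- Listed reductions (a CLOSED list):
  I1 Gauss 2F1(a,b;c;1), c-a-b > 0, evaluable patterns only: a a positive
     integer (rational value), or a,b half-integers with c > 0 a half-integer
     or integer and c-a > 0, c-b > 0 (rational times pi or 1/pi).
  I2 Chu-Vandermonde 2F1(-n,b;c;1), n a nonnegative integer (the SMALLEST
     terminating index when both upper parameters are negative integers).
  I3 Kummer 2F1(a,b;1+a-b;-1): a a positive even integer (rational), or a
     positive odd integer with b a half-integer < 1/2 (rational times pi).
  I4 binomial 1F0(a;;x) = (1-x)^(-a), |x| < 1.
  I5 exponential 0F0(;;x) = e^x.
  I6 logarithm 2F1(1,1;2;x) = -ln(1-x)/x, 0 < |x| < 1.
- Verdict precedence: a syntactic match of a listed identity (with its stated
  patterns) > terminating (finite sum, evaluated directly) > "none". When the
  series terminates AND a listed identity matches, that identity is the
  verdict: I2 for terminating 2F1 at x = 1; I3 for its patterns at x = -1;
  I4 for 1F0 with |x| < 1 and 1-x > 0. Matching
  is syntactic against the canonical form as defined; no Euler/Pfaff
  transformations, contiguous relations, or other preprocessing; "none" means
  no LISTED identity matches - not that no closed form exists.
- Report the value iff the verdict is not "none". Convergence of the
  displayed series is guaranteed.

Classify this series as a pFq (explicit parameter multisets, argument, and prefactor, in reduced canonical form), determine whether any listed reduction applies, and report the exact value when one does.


Classification (C = -1/3): 2F1 with upper {1, 1}, lower {2}, argument x = 3/7. Verdict: this is logarithm (I6) (the logarithm: parameters (1,1;2), x = 3/7). Value: (7/9) * ln(4/7).

First insight: from the first term -1/3: the running product (C = -1/3, x = 3/7) telescopes to a rising factorial.
Adjacent-term ratio: r(k) = (3/7) * (k+1) (k+1) / [(k+2) (k+1)] - rational in k. x = (3/7); t_0 = -1/3; negate the roots.


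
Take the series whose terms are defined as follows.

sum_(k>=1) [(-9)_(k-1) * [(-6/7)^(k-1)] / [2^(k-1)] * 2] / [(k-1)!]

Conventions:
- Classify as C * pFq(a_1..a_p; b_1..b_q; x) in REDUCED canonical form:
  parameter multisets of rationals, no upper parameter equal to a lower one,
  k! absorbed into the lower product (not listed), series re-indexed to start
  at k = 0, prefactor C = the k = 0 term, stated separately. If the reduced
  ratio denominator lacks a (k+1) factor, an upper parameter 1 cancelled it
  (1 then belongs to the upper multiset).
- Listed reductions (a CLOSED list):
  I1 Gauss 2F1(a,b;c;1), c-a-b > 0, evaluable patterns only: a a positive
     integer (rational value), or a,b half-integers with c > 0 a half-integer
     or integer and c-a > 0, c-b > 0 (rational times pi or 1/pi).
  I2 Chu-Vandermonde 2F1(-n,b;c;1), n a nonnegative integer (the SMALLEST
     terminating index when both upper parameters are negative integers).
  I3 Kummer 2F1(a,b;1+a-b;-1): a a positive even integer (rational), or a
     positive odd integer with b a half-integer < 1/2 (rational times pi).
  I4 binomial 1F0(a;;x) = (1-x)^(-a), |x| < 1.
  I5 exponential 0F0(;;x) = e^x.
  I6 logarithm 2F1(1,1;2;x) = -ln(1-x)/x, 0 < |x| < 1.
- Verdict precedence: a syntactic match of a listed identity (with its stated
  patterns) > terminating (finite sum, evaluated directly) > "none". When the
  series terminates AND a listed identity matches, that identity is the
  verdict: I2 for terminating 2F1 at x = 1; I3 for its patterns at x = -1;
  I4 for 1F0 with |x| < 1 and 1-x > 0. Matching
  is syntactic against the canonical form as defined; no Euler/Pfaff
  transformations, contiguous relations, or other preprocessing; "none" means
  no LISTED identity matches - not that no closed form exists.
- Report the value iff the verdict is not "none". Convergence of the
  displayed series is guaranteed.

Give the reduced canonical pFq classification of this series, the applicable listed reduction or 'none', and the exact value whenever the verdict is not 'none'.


Key step: with t_0 = 2, the two k-th powers (C = 2) combine into one argument.
Ratio: r(k) = (-3/7) * (k-9) / [(k+1)] - rational in k. x = (-3/7); t_0 = 2; negate the roots.

The series (x = -3/7) is 1F0: upper {-9}, lower {-}, prefactor 2. Verdict (x = -3/7): the I4 binomial reduction applies (the 1F0 binomial series: exponent 9, x = -3/7). Its exact value is 2000000000/40353607.


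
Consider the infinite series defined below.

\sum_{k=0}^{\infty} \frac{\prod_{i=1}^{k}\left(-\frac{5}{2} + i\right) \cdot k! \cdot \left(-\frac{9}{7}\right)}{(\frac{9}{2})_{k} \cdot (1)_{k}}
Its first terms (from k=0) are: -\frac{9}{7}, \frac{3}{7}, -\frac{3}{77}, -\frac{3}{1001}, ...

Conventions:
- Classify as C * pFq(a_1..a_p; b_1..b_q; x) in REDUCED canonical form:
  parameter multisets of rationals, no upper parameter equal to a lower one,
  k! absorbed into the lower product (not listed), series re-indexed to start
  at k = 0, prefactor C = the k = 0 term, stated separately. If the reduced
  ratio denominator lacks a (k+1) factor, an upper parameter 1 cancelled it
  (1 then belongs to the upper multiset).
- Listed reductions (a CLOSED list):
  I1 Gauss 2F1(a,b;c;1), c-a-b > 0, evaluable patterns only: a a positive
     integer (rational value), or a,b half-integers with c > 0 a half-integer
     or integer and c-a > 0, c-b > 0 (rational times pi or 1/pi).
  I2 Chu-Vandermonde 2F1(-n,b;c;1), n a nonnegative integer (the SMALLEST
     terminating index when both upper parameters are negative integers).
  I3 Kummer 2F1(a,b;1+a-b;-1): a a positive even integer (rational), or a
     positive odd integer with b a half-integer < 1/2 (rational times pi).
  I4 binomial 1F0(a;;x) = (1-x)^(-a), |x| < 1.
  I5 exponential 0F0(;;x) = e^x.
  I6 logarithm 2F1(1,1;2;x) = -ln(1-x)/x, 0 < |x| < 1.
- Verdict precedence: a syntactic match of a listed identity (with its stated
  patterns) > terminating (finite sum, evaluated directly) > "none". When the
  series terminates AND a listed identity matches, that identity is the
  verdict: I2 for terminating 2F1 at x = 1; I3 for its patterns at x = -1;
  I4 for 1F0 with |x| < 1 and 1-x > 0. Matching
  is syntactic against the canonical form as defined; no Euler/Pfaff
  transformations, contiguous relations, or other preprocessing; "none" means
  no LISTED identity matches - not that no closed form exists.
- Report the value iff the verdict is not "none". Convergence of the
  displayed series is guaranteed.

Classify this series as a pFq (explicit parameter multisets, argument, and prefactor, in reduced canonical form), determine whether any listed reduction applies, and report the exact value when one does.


At argument 1: a 2F1 with upper {-\frac{3}{2}, 1}, lower {\frac{9}{2}}, scaled by C = -\frac{9}{7}. Verdict: this is Gauss (I1, integer-parameter pattern) (x = 1: the Gamma ratio telescopes since c-a-b = 5 > 0 and a = 1 in Z>0). Its exact value is -\frac{9}{10}.

Key observation: from the first term -\frac{9}{7}: the running product (prefactor -9/7) telescopes to a rising factorial.
Term ratio: r(k) = 1 * (k-\frac{3}{2}) (k+1) / [(k+\frac{9}{2}) (k+1)] - rational in k, leading ratio 1; with t_0 = -\frac{9}{7}, classification follows.


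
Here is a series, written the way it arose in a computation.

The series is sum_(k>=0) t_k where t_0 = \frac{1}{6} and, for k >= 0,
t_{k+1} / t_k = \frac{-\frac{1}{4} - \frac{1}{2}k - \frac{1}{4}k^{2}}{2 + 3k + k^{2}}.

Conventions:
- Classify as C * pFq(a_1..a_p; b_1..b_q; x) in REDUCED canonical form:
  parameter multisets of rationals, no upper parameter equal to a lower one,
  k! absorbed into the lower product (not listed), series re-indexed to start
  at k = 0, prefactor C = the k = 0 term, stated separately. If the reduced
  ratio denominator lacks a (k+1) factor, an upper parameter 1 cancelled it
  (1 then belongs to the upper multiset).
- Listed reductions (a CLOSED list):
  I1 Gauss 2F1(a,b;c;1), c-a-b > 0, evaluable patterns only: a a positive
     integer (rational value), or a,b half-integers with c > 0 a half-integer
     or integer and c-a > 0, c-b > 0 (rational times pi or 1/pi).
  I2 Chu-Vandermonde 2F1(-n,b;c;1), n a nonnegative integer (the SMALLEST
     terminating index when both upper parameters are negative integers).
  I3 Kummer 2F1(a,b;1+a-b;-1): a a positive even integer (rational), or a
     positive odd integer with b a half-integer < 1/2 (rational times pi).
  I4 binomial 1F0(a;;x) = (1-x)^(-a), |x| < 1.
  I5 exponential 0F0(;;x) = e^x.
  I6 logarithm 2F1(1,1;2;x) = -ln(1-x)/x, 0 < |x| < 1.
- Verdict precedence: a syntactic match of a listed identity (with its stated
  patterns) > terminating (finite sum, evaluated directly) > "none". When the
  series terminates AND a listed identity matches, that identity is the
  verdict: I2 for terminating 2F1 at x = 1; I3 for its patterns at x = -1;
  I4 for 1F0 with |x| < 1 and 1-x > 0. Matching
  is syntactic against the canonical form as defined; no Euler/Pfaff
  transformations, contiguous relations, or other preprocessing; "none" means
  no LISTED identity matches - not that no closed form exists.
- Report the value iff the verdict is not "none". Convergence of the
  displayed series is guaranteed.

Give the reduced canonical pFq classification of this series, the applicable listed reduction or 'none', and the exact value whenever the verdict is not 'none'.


Prefactor \frac{1}{6}, argument -\frac{1}{4}: 2F1 with upper {1, 1} over lower {2}. Verdict: the I6 logarithm reduction fires (the logarithm: parameters (1,1;2), x = -\frac{1}{4}). Sum: \frac{2}{3} \cdot \ln\left(\frac{5}{4}\right).

The tell: x = -\frac{1}{4} and the expanded ratio factors over Q; C = 1/6, roots give parameters.
Consecutive-term ratio: r(k) = -\frac{1}{4} * (k+1) (k+1) / [(k+2) (k+1)] - rational; roots negated = parameters, x = -\frac{1}{4}, C = \frac{1}{6}.


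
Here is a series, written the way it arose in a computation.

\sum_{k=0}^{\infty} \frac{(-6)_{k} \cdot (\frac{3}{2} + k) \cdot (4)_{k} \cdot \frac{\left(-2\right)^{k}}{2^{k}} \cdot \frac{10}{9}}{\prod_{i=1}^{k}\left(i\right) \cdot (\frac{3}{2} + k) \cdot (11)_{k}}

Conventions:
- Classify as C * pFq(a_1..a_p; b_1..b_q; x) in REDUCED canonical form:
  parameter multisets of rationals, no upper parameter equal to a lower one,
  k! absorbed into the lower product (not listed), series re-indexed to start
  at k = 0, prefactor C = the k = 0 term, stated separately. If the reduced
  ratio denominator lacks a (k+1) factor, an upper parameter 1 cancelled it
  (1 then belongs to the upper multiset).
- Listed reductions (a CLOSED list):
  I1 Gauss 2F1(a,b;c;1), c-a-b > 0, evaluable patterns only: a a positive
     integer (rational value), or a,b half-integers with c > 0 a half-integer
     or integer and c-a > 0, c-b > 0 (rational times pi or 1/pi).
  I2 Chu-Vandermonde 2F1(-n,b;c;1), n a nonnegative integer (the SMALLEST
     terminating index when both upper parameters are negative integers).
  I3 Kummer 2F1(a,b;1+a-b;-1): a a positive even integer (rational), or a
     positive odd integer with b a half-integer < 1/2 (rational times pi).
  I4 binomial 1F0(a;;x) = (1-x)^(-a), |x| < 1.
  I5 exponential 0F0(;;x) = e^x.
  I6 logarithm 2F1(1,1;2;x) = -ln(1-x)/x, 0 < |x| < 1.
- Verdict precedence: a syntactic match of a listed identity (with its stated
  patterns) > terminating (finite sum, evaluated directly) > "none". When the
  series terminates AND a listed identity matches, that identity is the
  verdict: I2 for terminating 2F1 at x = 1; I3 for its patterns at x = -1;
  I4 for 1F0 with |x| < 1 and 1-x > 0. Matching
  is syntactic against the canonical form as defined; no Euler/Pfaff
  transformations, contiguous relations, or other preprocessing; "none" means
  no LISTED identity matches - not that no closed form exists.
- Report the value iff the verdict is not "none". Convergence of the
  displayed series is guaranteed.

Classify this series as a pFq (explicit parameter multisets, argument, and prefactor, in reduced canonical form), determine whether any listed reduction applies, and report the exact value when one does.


Key observation: t_0 being \frac{10}{9}, the two k-th powers (C = 10/9) combine into one argument.
Consecutive-term ratio: r(k) = -1 * (k-6) (k+4) / [(k+11) (k+1)] - poly over poly, x = -1 from leading terms; C = \frac{10}{9} at k = 0.

The series (x = -1) is 2F1: upper {-6, 4}, lower {11}, prefactor \frac{10}{9}. Verdict: Kummer's theorem (I3) fires (x = -1; c = 11 equals 1+a-b for upper {-6, 4}: listed pattern). Hence: \frac{25}{3}.


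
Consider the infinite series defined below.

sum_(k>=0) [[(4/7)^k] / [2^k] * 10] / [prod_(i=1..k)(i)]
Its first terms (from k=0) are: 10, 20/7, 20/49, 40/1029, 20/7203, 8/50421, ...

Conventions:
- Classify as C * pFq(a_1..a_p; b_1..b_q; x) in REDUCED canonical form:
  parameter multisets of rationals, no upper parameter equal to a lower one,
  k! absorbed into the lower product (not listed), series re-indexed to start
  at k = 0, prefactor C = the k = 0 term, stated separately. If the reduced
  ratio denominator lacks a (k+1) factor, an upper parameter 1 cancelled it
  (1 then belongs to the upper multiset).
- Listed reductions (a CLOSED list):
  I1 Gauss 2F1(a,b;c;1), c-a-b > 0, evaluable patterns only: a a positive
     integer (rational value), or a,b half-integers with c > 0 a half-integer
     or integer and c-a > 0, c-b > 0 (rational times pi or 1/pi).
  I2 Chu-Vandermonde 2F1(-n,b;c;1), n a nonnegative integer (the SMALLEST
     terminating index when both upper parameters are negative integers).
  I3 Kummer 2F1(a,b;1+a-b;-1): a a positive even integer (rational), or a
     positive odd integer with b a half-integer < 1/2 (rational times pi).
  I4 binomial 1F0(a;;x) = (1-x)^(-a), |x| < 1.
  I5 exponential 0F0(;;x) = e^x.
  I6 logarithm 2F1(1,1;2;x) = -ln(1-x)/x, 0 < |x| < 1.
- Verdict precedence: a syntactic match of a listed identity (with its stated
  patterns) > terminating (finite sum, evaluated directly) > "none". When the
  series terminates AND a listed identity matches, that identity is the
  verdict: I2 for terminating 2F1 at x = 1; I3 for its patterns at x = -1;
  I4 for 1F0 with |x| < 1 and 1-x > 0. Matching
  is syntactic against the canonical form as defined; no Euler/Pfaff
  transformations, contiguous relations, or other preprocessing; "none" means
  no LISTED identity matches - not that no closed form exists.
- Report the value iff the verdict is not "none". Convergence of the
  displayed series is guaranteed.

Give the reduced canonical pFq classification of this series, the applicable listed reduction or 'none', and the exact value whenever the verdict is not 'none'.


Prefactor 10, argument 2/7: 0F0 with upper {-} over lower {-}. Verdict: the I5 exponential reduction fires (the 0F0 exponential series at x = 2/7). Value: 10 * e^(2/7).

Key observation: t_0 = 10 here, and the two k-th powers (prefactor 10) combine into one argument.
Ratio: r(k) = (2/7) * 1 / [(k+1)] - rational in k. x = (2/7); t_0 = 10; negate the roots.


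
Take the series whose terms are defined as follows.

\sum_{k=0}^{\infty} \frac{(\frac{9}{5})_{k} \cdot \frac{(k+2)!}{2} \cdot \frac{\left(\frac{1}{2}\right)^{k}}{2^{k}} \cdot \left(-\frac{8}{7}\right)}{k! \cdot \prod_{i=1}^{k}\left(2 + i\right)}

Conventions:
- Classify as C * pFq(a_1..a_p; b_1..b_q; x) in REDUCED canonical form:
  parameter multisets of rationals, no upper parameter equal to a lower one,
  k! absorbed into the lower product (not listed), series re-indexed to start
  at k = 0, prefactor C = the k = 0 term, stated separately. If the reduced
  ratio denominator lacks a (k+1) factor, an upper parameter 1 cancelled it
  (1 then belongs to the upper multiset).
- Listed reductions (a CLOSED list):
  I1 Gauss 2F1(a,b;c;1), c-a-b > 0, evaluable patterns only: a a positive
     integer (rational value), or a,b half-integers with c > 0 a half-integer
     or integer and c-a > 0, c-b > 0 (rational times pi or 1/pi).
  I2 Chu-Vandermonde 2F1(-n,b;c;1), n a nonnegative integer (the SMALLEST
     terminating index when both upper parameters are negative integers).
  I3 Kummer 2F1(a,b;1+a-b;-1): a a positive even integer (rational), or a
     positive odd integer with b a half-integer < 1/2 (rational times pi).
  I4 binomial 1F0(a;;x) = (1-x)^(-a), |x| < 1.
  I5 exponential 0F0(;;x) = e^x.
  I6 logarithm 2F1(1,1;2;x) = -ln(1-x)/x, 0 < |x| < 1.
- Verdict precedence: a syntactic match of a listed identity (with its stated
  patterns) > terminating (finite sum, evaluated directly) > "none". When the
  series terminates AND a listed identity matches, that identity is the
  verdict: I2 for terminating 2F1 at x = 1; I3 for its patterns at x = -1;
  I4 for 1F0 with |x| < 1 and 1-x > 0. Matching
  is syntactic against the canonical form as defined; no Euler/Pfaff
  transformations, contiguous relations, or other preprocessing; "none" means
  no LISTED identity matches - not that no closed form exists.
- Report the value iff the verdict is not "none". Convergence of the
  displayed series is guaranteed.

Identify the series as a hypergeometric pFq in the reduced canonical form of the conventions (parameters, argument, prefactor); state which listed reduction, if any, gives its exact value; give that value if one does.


The series (x = \frac{1}{4}) is 1F0: upper {\frac{9}{5}}, lower {-}, prefactor -\frac{8}{7}. Verdict: the I4 binomial reduction matches (the 1F0 binomial series: exponent -9/5, x = \frac{1}{4}). Sum: \left(-\frac{8}{7}\right) \cdot \left(\frac{3}{4}\right)^{-\frac{9}{5}}.

First insight: t_0 being -\frac{8}{7}, the parameter 3 appears in both the upper and lower lists and cancels.
Term ratio: r(k) = \frac{1}{4} * (k+\frac{9}{5}) / [(k+1)] - rational in k. x = \frac{1}{4}; t_0 = -\frac{8}{7}; negate the roots.


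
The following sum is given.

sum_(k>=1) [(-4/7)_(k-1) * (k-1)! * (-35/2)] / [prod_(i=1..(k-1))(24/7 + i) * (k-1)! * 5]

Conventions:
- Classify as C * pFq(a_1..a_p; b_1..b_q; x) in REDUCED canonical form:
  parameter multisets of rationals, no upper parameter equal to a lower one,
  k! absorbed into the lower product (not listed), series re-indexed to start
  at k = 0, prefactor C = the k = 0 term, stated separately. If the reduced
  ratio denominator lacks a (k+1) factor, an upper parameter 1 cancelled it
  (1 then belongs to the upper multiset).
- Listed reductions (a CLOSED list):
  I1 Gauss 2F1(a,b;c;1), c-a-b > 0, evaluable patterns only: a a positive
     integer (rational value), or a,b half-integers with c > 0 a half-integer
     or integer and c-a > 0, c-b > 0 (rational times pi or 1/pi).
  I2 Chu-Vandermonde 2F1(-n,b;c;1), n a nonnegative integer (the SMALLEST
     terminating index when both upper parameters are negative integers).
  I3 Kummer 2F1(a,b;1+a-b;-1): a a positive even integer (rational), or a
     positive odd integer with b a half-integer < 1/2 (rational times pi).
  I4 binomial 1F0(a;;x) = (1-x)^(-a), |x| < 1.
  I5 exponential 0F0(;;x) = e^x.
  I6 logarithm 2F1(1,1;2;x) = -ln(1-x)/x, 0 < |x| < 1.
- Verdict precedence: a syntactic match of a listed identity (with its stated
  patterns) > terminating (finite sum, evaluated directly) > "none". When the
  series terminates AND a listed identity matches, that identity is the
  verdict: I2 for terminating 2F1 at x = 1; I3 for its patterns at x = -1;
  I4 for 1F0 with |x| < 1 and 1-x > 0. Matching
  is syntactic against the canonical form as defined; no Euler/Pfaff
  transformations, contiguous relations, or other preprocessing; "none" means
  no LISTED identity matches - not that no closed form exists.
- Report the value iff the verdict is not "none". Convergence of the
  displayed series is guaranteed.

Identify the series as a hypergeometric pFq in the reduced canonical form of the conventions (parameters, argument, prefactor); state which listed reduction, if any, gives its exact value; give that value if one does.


Key observation: t_0 being -7/2, the constant factors (C = -7/2, x = 1) combine into one prefactor.
Ratio: r(k) = 1 * (k-4/7) (k+1) / [(k+31/7) (k+1)] - poly over poly, x = 1 from leading terms; C = -7/2 at k = 0.

Canonical form: C = -7/2 times 2F1 with upper {-4/7, 1}, lower {31/7}, x = 1. Verdict: Gauss (I1, integer-parameter pattern) fires (x = 1: the Gamma ratio telescopes since c-a-b = 4 > 0 and a = 1 in Z>0). Exact value: -3.


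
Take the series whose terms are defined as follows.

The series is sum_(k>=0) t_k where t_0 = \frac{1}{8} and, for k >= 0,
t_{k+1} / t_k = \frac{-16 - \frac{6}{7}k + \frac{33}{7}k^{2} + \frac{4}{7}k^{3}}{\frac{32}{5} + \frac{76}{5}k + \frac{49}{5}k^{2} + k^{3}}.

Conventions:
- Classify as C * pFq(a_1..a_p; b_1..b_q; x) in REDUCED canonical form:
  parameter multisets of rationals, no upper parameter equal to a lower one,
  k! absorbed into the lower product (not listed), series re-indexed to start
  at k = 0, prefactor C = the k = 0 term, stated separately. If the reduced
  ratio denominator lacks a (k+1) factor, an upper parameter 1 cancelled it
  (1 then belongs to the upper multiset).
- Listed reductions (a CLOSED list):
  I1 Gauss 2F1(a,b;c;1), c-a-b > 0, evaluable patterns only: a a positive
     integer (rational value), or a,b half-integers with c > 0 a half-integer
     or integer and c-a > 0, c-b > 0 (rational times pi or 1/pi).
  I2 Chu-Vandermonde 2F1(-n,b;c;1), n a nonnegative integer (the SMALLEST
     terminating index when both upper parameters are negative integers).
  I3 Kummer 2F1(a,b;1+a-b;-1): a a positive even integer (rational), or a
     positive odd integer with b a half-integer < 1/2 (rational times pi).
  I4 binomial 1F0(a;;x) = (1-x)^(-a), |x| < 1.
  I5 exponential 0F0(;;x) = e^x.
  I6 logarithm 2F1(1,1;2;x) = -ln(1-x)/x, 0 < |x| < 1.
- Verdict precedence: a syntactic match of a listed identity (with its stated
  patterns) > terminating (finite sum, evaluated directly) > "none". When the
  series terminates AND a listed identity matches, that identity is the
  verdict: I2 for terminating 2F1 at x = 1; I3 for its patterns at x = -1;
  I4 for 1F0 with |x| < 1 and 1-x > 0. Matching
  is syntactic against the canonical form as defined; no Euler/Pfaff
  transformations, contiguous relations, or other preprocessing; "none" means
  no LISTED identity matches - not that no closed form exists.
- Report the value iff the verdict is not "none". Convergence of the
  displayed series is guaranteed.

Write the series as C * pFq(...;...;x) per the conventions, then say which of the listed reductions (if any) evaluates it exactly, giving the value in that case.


Canonical form: C = \frac{1}{8} times 2F1 with upper {-\frac{7}{4}, 2}, lower {\frac{4}{5}}, x = \frac{4}{7}. Verdict: none - this 2F1 at x = \frac{4}{7} matches no listed pattern, and upper {-\frac{7}{4}, 2} holds no stopper.

The tell: with t_0 = \frac{1}{8}, the parameter 8 appears in both the upper and lower lists and cancels.
Consecutive-term ratio: r(k) = \frac{4}{7} * (k-\frac{7}{4}) (k+2) / [(k+\frac{4}{5}) (k+1)] ; factor over Q: parameters, x = \frac{4}{7}, and C = \frac{1}{8}.


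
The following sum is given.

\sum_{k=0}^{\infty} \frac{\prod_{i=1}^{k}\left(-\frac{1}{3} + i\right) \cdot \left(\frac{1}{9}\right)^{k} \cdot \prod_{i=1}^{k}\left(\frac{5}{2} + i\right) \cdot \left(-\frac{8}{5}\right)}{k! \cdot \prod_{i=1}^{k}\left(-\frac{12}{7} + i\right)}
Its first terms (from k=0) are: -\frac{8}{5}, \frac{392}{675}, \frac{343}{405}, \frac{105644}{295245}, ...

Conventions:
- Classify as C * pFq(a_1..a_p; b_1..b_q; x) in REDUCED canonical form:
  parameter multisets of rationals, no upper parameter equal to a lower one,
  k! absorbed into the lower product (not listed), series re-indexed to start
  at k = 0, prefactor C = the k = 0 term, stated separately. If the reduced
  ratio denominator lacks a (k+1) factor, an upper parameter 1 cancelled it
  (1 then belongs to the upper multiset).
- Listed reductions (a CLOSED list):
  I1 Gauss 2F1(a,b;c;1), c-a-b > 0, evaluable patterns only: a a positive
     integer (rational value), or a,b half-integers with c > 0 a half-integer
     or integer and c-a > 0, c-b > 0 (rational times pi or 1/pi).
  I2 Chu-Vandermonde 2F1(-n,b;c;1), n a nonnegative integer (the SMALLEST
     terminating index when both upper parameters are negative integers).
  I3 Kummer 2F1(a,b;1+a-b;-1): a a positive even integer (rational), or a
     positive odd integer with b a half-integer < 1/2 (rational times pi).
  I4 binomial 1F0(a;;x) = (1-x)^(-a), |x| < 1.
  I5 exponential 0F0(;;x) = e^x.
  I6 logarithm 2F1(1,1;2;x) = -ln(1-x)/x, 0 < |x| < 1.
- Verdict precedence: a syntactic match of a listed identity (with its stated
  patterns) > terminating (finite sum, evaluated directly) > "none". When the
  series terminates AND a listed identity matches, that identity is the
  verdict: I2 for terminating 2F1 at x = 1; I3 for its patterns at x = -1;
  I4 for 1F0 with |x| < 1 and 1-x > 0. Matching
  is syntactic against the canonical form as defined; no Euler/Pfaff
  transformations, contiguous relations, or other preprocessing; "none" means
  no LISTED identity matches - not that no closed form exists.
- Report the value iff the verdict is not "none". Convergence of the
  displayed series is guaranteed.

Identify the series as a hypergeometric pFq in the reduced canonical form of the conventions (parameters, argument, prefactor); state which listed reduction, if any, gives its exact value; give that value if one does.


At argument \frac{1}{9}: a 2F1 with upper {\frac{2}{3}, \frac{7}{2}}, lower {-\frac{5}{7}}, scaled by C = -\frac{8}{5}. Verdict: none here - no I1-I6 shape fits x = \frac{1}{9} with lower {-\frac{5}{7}}.

Structural cue: with t_0 = -\frac{8}{5}, the lower running product (prefactor -8/5) is a rising factorial.
Step ratio: r(k) = \frac{1}{9} * (k+\frac{2}{3}) (k+\frac{7}{2}) / [(k-\frac{5}{7}) (k+1)] - poly over poly, x = \frac{1}{9} from leading terms; C = -\frac{8}{5} at k = 0.


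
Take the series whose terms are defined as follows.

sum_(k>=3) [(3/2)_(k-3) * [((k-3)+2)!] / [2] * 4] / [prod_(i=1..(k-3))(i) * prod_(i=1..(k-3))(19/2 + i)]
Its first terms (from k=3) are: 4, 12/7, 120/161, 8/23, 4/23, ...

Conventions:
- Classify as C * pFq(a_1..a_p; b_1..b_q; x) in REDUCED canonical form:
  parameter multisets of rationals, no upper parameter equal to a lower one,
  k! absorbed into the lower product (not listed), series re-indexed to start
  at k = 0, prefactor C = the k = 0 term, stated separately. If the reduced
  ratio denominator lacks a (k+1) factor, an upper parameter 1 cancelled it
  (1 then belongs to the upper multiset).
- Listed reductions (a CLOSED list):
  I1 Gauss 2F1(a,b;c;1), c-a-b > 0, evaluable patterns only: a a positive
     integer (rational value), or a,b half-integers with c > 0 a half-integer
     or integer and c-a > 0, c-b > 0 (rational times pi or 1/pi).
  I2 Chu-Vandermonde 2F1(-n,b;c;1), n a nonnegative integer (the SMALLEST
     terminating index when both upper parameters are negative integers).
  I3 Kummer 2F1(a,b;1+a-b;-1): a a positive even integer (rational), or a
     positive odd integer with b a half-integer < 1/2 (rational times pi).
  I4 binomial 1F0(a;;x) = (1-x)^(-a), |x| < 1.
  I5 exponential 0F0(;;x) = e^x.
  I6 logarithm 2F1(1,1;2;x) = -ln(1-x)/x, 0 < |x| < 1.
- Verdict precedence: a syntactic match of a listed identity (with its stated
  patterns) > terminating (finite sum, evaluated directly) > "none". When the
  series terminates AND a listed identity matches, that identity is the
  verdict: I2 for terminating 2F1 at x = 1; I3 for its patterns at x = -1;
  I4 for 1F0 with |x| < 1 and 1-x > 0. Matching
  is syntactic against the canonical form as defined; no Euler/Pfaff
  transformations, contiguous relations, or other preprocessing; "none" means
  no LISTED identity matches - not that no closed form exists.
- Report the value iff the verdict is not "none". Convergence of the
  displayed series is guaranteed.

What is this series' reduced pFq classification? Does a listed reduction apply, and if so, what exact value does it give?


This is 4 * 2F1(3/2, 3; 21/2; 1) in reduced canonical form. Verdict: Gauss (I1, integer-parameter pattern) fires (x = 1: the Gamma ratio telescopes since c-a-b = 6 > 0 and a = 3 in Z>0). Sum: 1615/224.

Key step: t_0 = 4 here, and the product of the first k integers (C = 4, x = 1) is k!.
Term ratio: r(k) = 1 * (k+3/2) (k+3) / [(k+21/2) (k+1)] ; factor over Q: parameters, x = 1, and C = 4.


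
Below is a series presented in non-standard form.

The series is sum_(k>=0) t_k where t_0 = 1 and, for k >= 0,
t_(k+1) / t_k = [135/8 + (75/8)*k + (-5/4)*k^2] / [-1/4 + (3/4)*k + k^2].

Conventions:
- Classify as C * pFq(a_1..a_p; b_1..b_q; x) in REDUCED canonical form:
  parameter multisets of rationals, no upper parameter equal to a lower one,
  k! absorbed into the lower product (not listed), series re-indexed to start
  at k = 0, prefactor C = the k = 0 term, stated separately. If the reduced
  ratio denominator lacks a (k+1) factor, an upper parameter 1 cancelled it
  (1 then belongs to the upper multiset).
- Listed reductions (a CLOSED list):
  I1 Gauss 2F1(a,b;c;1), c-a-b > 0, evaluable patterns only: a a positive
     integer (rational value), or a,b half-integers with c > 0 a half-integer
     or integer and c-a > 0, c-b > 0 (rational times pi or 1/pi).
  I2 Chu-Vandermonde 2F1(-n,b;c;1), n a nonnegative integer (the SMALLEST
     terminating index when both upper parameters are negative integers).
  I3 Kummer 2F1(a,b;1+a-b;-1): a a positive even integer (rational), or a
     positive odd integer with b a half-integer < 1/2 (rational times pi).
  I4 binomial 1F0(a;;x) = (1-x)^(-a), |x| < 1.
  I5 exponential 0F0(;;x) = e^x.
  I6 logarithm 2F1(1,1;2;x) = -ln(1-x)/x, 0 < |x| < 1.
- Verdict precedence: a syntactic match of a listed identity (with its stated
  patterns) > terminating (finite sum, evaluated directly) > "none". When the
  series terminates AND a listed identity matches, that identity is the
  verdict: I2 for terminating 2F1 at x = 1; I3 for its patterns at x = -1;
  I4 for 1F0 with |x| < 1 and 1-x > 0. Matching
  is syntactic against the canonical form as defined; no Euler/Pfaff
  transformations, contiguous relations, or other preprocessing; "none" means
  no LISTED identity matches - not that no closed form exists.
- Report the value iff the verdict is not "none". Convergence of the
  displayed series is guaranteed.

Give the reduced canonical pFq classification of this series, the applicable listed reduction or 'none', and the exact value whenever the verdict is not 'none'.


Canonical form: C = 1 times 2F1 with upper {-9, 3/2}, lower {-1/4}, x = -5/4. Verdict: terminating. With -9 upstairs the series is a 10-term polynomial sum; evaluated term by term. Hence: -34300986087823/228890112.

The tell: with t_0 = 1, factor the ratio over Q (prefactor 1): negated roots = parameters.
Consecutive-term ratio: r(k) = (-5/4) * (k-9) (k+3/2) / [(k-1/4) (k+1)] - poly over poly, x = (-5/4) from leading terms; C = 1 at k = 0.


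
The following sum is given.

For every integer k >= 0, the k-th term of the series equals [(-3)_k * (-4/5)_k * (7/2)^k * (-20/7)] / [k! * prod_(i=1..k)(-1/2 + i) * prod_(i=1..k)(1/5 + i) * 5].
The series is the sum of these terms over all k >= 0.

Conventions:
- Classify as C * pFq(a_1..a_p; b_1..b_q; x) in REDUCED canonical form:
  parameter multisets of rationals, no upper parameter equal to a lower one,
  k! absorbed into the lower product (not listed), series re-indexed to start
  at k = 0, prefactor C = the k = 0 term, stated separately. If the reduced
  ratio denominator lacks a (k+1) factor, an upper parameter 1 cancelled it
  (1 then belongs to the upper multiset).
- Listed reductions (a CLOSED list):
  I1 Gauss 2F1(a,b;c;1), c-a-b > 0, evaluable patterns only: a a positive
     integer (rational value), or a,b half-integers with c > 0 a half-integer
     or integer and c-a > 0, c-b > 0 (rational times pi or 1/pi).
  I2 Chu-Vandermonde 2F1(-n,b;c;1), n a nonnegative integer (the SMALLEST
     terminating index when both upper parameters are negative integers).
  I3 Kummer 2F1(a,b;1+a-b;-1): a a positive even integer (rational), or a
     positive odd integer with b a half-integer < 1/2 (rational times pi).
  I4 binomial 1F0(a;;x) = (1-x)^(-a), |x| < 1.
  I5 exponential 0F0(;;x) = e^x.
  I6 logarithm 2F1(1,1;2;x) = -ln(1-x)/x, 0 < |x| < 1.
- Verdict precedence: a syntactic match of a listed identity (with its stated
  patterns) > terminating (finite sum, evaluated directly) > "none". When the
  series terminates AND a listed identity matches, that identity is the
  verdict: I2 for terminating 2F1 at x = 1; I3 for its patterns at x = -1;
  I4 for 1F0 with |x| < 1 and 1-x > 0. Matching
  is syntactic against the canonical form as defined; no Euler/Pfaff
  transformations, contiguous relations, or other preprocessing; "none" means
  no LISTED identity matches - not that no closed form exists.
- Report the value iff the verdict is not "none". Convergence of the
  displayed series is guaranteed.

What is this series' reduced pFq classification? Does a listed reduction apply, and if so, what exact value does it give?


The series (x = 7/2) is 2F2: upper {-3, -4/5}, lower {1/2, 6/5}, prefactor -4/7. Verdict: terminating - the sum ends at index 3 because -3 is a negative integer; exact evaluation follows. Value: -251/35.

Structural cue: t_0 being -4/7, the lower running product (C = -4/7) is a rising factorial.
Adjacent-term ratio: r(k) = (7/2) * (k-3) (k-4/5) / [(k+1/2) (k+6/5) (k+1)] - rational in k, leading ratio (7/2); with t_0 = -4/7, classification follows.


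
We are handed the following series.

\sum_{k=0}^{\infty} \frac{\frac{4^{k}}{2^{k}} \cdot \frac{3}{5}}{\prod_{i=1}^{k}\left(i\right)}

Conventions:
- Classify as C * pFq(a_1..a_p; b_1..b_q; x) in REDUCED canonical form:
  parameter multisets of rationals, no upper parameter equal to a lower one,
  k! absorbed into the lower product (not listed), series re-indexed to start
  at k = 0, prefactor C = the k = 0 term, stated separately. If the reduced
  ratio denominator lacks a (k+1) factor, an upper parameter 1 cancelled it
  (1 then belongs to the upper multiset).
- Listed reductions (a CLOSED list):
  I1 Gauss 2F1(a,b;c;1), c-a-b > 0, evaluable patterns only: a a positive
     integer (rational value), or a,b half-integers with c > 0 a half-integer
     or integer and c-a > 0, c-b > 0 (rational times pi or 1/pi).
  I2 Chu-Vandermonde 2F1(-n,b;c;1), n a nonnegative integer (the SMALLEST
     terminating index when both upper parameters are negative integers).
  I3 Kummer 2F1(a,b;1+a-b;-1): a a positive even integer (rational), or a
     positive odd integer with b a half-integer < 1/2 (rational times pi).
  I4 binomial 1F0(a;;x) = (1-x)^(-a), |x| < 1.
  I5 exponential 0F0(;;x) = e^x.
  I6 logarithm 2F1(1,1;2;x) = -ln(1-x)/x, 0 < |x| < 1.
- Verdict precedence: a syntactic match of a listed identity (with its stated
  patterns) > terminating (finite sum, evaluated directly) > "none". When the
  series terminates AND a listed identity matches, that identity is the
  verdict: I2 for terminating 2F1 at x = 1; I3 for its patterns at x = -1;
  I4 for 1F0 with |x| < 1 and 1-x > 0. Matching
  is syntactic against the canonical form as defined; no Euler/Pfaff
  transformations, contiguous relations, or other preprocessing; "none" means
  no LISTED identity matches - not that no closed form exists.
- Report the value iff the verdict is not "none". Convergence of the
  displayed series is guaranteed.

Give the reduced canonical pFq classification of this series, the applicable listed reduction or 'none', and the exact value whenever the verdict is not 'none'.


Classification (C = \frac{3}{5}): 0F0 with upper {-}, lower {-}, argument x = 2. Verdict: exponential (I5) fires (the 0F0 exponential series at x = 2). Its exact value is \frac{3}{5} \cdot e^{2}.

Key observation: from the first term \frac{3}{5}: the two k-th powers (C = 3/5) combine into one argument.
Ratio: r(k) = 2 * 1 / [(k+1)] - rational in k. x = 2; t_0 = \frac{3}{5}; negate the roots.
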